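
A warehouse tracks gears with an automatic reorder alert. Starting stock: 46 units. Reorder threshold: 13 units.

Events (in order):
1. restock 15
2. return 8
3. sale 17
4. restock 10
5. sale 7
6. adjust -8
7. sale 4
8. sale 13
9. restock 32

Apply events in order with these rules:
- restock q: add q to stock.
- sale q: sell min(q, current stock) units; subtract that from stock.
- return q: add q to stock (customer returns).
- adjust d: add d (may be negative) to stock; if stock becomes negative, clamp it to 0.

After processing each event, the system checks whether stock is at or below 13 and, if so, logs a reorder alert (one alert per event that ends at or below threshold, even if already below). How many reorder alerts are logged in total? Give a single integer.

Processing events:
Start: stock = 46
  Event 1 (restock 15): 46 + 15 = 61
  Event 2 (return 8): 61 + 8 = 69
  Event 3 (sale 17): sell min(17,69)=17. stock: 69 - 17 = 52. total_sold = 17
  Event 4 (restock 10): 52 + 10 = 62
  Event 5 (sale 7): sell min(7,62)=7. stock: 62 - 7 = 55. total_sold = 24
  Event 6 (adjust -8): 55 + -8 = 47
  Event 7 (sale 4): sell min(4,47)=4. stock: 47 - 4 = 43. total_sold = 28
  Event 8 (sale 13): sell min(13,43)=13. stock: 43 - 13 = 30. total_sold = 41
  Event 9 (restock 32): 30 + 32 = 62
Final: stock = 62, total_sold = 41

Checking against threshold 13:
  After event 1: stock=61 > 13
  After event 2: stock=69 > 13
  After event 3: stock=52 > 13
  After event 4: stock=62 > 13
  After event 5: stock=55 > 13
  After event 6: stock=47 > 13
  After event 7: stock=43 > 13
  After event 8: stock=30 > 13
  After event 9: stock=62 > 13
Alert events: []. Count = 0

Answer: 0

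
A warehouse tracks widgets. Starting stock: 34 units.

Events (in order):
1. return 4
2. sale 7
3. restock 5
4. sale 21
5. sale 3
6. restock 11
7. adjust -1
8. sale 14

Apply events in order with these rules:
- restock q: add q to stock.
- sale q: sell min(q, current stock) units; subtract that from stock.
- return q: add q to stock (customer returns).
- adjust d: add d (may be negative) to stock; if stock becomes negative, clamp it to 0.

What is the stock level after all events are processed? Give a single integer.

Answer: 8

Derivation:
Processing events:
Start: stock = 34
  Event 1 (return 4): 34 + 4 = 38
  Event 2 (sale 7): sell min(7,38)=7. stock: 38 - 7 = 31. total_sold = 7
  Event 3 (restock 5): 31 + 5 = 36
  Event 4 (sale 21): sell min(21,36)=21. stock: 36 - 21 = 15. total_sold = 28
  Event 5 (sale 3): sell min(3,15)=3. stock: 15 - 3 = 12. total_sold = 31
  Event 6 (restock 11): 12 + 11 = 23
  Event 7 (adjust -1): 23 + -1 = 22
  Event 8 (sale 14): sell min(14,22)=14. stock: 22 - 14 = 8. total_sold = 45
Final: stock = 8, total_sold = 45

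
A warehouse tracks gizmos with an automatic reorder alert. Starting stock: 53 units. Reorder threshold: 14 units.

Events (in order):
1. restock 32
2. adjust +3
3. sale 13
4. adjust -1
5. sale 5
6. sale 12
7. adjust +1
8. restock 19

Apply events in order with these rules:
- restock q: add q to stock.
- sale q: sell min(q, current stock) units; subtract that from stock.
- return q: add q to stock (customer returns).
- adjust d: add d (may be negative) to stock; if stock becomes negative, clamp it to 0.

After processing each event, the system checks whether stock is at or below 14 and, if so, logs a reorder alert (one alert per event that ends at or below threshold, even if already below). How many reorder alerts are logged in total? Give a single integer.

Answer: 0

Derivation:
Processing events:
Start: stock = 53
  Event 1 (restock 32): 53 + 32 = 85
  Event 2 (adjust +3): 85 + 3 = 88
  Event 3 (sale 13): sell min(13,88)=13. stock: 88 - 13 = 75. total_sold = 13
  Event 4 (adjust -1): 75 + -1 = 74
  Event 5 (sale 5): sell min(5,74)=5. stock: 74 - 5 = 69. total_sold = 18
  Event 6 (sale 12): sell min(12,69)=12. stock: 69 - 12 = 57. total_sold = 30
  Event 7 (adjust +1): 57 + 1 = 58
  Event 8 (restock 19): 58 + 19 = 77
Final: stock = 77, total_sold = 30

Checking against threshold 14:
  After event 1: stock=85 > 14
  After event 2: stock=88 > 14
  After event 3: stock=75 > 14
  After event 4: stock=74 > 14
  After event 5: stock=69 > 14
  After event 6: stock=57 > 14
  After event 7: stock=58 > 14
  After event 8: stock=77 > 14
Alert events: []. Count = 0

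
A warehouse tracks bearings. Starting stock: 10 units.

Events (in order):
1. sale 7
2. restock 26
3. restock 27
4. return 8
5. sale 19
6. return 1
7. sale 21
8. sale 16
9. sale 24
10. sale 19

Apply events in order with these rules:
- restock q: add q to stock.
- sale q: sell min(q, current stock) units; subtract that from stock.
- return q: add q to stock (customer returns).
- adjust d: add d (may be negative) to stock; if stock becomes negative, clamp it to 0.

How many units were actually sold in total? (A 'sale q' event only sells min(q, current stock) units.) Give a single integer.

Answer: 72

Derivation:
Processing events:
Start: stock = 10
  Event 1 (sale 7): sell min(7,10)=7. stock: 10 - 7 = 3. total_sold = 7
  Event 2 (restock 26): 3 + 26 = 29
  Event 3 (restock 27): 29 + 27 = 56
  Event 4 (return 8): 56 + 8 = 64
  Event 5 (sale 19): sell min(19,64)=19. stock: 64 - 19 = 45. total_sold = 26
  Event 6 (return 1): 45 + 1 = 46
  Event 7 (sale 21): sell min(21,46)=21. stock: 46 - 21 = 25. total_sold = 47
  Event 8 (sale 16): sell min(16,25)=16. stock: 25 - 16 = 9. total_sold = 63
  Event 9 (sale 24): sell min(24,9)=9. stock: 9 - 9 = 0. total_sold = 72
  Event 10 (sale 19): sell min(19,0)=0. stock: 0 - 0 = 0. total_sold = 72
Final: stock = 0, total_sold = 72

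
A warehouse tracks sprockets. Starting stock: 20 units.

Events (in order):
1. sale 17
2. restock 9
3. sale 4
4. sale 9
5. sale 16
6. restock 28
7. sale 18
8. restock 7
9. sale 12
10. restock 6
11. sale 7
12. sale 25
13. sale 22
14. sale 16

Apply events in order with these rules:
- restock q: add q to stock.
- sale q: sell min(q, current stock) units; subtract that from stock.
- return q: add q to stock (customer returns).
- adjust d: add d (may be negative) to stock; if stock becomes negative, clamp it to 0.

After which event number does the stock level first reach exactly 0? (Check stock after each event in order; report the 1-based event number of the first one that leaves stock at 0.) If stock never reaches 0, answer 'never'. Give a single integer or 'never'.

Answer: 4

Derivation:
Processing events:
Start: stock = 20
  Event 1 (sale 17): sell min(17,20)=17. stock: 20 - 17 = 3. total_sold = 17
  Event 2 (restock 9): 3 + 9 = 12
  Event 3 (sale 4): sell min(4,12)=4. stock: 12 - 4 = 8. total_sold = 21
  Event 4 (sale 9): sell min(9,8)=8. stock: 8 - 8 = 0. total_sold = 29
  Event 5 (sale 16): sell min(16,0)=0. stock: 0 - 0 = 0. total_sold = 29
  Event 6 (restock 28): 0 + 28 = 28
  Event 7 (sale 18): sell min(18,28)=18. stock: 28 - 18 = 10. total_sold = 47
  Event 8 (restock 7): 10 + 7 = 17
  Event 9 (sale 12): sell min(12,17)=12. stock: 17 - 12 = 5. total_sold = 59
  Event 10 (restock 6): 5 + 6 = 11
  Event 11 (sale 7): sell min(7,11)=7. stock: 11 - 7 = 4. total_sold = 66
  Event 12 (sale 25): sell min(25,4)=4. stock: 4 - 4 = 0. total_sold = 70
  Event 13 (sale 22): sell min(22,0)=0. stock: 0 - 0 = 0. total_sold = 70
  Event 14 (sale 16): sell min(16,0)=0. stock: 0 - 0 = 0. total_sold = 70
Final: stock = 0, total_sold = 70

First zero at event 4.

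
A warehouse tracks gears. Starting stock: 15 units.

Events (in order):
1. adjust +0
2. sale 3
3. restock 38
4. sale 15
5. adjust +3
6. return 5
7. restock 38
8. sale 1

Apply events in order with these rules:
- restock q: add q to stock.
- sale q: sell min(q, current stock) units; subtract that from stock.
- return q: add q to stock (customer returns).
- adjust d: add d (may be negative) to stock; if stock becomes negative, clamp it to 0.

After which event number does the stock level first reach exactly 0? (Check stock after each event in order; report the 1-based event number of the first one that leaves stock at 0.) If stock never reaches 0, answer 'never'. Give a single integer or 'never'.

Processing events:
Start: stock = 15
  Event 1 (adjust +0): 15 + 0 = 15
  Event 2 (sale 3): sell min(3,15)=3. stock: 15 - 3 = 12. total_sold = 3
  Event 3 (restock 38): 12 + 38 = 50
  Event 4 (sale 15): sell min(15,50)=15. stock: 50 - 15 = 35. total_sold = 18
  Event 5 (adjust +3): 35 + 3 = 38
  Event 6 (return 5): 38 + 5 = 43
  Event 7 (restock 38): 43 + 38 = 81
  Event 8 (sale 1): sell min(1,81)=1. stock: 81 - 1 = 80. total_sold = 19
Final: stock = 80, total_sold = 19

Stock never reaches 0.

Answer: never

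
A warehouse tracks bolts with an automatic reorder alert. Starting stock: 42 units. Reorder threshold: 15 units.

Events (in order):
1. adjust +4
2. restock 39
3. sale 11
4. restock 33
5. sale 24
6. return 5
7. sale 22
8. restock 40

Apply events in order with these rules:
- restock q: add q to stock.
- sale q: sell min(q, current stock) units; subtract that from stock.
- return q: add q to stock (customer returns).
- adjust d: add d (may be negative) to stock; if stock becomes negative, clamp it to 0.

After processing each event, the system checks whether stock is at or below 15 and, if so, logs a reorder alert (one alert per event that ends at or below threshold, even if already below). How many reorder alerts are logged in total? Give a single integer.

Processing events:
Start: stock = 42
  Event 1 (adjust +4): 42 + 4 = 46
  Event 2 (restock 39): 46 + 39 = 85
  Event 3 (sale 11): sell min(11,85)=11. stock: 85 - 11 = 74. total_sold = 11
  Event 4 (restock 33): 74 + 33 = 107
  Event 5 (sale 24): sell min(24,107)=24. stock: 107 - 24 = 83. total_sold = 35
  Event 6 (return 5): 83 + 5 = 88
  Event 7 (sale 22): sell min(22,88)=22. stock: 88 - 22 = 66. total_sold = 57
  Event 8 (restock 40): 66 + 40 = 106
Final: stock = 106, total_sold = 57

Checking against threshold 15:
  After event 1: stock=46 > 15
  After event 2: stock=85 > 15
  After event 3: stock=74 > 15
  After event 4: stock=107 > 15
  After event 5: stock=83 > 15
  After event 6: stock=88 > 15
  After event 7: stock=66 > 15
  After event 8: stock=106 > 15
Alert events: []. Count = 0

Answer: 0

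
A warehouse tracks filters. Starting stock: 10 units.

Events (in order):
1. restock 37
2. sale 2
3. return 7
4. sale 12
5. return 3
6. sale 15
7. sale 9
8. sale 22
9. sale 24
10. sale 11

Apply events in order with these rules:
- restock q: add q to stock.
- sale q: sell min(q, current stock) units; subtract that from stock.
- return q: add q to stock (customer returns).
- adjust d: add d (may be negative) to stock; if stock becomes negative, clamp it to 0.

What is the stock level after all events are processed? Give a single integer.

Answer: 0

Derivation:
Processing events:
Start: stock = 10
  Event 1 (restock 37): 10 + 37 = 47
  Event 2 (sale 2): sell min(2,47)=2. stock: 47 - 2 = 45. total_sold = 2
  Event 3 (return 7): 45 + 7 = 52
  Event 4 (sale 12): sell min(12,52)=12. stock: 52 - 12 = 40. total_sold = 14
  Event 5 (return 3): 40 + 3 = 43
  Event 6 (sale 15): sell min(15,43)=15. stock: 43 - 15 = 28. total_sold = 29
  Event 7 (sale 9): sell min(9,28)=9. stock: 28 - 9 = 19. total_sold = 38
  Event 8 (sale 22): sell min(22,19)=19. stock: 19 - 19 = 0. total_sold = 57
  Event 9 (sale 24): sell min(24,0)=0. stock: 0 - 0 = 0. total_sold = 57
  Event 10 (sale 11): sell min(11,0)=0. stock: 0 - 0 = 0. total_sold = 57
Final: stock = 0, total_sold = 57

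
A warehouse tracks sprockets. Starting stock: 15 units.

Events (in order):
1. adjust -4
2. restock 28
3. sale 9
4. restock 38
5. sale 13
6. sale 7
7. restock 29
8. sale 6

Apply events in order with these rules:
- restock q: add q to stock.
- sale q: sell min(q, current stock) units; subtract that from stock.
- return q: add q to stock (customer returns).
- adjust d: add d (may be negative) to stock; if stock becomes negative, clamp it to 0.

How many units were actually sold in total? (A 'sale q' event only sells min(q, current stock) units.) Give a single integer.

Answer: 35

Derivation:
Processing events:
Start: stock = 15
  Event 1 (adjust -4): 15 + -4 = 11
  Event 2 (restock 28): 11 + 28 = 39
  Event 3 (sale 9): sell min(9,39)=9. stock: 39 - 9 = 30. total_sold = 9
  Event 4 (restock 38): 30 + 38 = 68
  Event 5 (sale 13): sell min(13,68)=13. stock: 68 - 13 = 55. total_sold = 22
  Event 6 (sale 7): sell min(7,55)=7. stock: 55 - 7 = 48. total_sold = 29
  Event 7 (restock 29): 48 + 29 = 77
  Event 8 (sale 6): sell min(6,77)=6. stock: 77 - 6 = 71. total_sold = 35
Final: stock = 71, total_sold = 35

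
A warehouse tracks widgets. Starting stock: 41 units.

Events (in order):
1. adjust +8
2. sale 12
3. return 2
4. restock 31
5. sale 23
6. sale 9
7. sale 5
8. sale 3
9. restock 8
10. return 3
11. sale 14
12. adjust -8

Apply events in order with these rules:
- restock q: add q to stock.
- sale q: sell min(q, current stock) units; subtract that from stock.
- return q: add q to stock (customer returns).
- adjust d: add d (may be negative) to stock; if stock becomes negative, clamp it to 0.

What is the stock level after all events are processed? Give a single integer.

Answer: 19

Derivation:
Processing events:
Start: stock = 41
  Event 1 (adjust +8): 41 + 8 = 49
  Event 2 (sale 12): sell min(12,49)=12. stock: 49 - 12 = 37. total_sold = 12
  Event 3 (return 2): 37 + 2 = 39
  Event 4 (restock 31): 39 + 31 = 70
  Event 5 (sale 23): sell min(23,70)=23. stock: 70 - 23 = 47. total_sold = 35
  Event 6 (sale 9): sell min(9,47)=9. stock: 47 - 9 = 38. total_sold = 44
  Event 7 (sale 5): sell min(5,38)=5. stock: 38 - 5 = 33. total_sold = 49
  Event 8 (sale 3): sell min(3,33)=3. stock: 33 - 3 = 30. total_sold = 52
  Event 9 (restock 8): 30 + 8 = 38
  Event 10 (return 3): 38 + 3 = 41
  Event 11 (sale 14): sell min(14,41)=14. stock: 41 - 14 = 27. total_sold = 66
  Event 12 (adjust -8): 27 + -8 = 19
Final: stock = 19, total_sold = 66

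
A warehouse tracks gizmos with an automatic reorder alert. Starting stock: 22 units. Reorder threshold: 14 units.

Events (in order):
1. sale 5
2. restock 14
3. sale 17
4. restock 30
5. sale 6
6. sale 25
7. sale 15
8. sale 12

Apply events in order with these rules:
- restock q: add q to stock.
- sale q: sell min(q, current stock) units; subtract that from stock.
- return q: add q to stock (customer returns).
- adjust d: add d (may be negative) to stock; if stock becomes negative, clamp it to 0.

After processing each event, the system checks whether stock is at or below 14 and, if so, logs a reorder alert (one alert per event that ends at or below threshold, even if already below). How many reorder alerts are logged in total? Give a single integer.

Processing events:
Start: stock = 22
  Event 1 (sale 5): sell min(5,22)=5. stock: 22 - 5 = 17. total_sold = 5
  Event 2 (restock 14): 17 + 14 = 31
  Event 3 (sale 17): sell min(17,31)=17. stock: 31 - 17 = 14. total_sold = 22
  Event 4 (restock 30): 14 + 30 = 44
  Event 5 (sale 6): sell min(6,44)=6. stock: 44 - 6 = 38. total_sold = 28
  Event 6 (sale 25): sell min(25,38)=25. stock: 38 - 25 = 13. total_sold = 53
  Event 7 (sale 15): sell min(15,13)=13. stock: 13 - 13 = 0. total_sold = 66
  Event 8 (sale 12): sell min(12,0)=0. stock: 0 - 0 = 0. total_sold = 66
Final: stock = 0, total_sold = 66

Checking against threshold 14:
  After event 1: stock=17 > 14
  After event 2: stock=31 > 14
  After event 3: stock=14 <= 14 -> ALERT
  After event 4: stock=44 > 14
  After event 5: stock=38 > 14
  After event 6: stock=13 <= 14 -> ALERT
  After event 7: stock=0 <= 14 -> ALERT
  After event 8: stock=0 <= 14 -> ALERT
Alert events: [3, 6, 7, 8]. Count = 4

Answer: 4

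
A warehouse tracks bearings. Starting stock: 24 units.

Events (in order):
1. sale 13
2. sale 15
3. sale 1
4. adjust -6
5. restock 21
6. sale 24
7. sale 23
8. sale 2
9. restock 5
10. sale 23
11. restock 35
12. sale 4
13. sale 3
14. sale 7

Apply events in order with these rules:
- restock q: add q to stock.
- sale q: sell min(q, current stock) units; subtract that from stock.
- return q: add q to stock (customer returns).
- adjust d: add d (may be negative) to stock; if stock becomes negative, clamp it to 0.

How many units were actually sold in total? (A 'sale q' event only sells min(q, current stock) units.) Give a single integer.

Answer: 64

Derivation:
Processing events:
Start: stock = 24
  Event 1 (sale 13): sell min(13,24)=13. stock: 24 - 13 = 11. total_sold = 13
  Event 2 (sale 15): sell min(15,11)=11. stock: 11 - 11 = 0. total_sold = 24
  Event 3 (sale 1): sell min(1,0)=0. stock: 0 - 0 = 0. total_sold = 24
  Event 4 (adjust -6): 0 + -6 = 0 (clamped to 0)
  Event 5 (restock 21): 0 + 21 = 21
  Event 6 (sale 24): sell min(24,21)=21. stock: 21 - 21 = 0. total_sold = 45
  Event 7 (sale 23): sell min(23,0)=0. stock: 0 - 0 = 0. total_sold = 45
  Event 8 (sale 2): sell min(2,0)=0. stock: 0 - 0 = 0. total_sold = 45
  Event 9 (restock 5): 0 + 5 = 5
  Event 10 (sale 23): sell min(23,5)=5. stock: 5 - 5 = 0. total_sold = 50
  Event 11 (restock 35): 0 + 35 = 35
  Event 12 (sale 4): sell min(4,35)=4. stock: 35 - 4 = 31. total_sold = 54
  Event 13 (sale 3): sell min(3,31)=3. stock: 31 - 3 = 28. total_sold = 57
  Event 14 (sale 7): sell min(7,28)=7. stock: 28 - 7 = 21. total_sold = 64
Final: stock = 21, total_sold = 64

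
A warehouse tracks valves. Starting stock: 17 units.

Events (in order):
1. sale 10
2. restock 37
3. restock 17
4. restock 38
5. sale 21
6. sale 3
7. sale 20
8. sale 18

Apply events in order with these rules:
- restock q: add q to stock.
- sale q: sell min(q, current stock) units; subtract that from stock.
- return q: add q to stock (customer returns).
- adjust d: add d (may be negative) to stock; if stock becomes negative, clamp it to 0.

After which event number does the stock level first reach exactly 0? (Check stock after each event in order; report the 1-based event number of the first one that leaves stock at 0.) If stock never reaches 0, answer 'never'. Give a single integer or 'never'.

Answer: never

Derivation:
Processing events:
Start: stock = 17
  Event 1 (sale 10): sell min(10,17)=10. stock: 17 - 10 = 7. total_sold = 10
  Event 2 (restock 37): 7 + 37 = 44
  Event 3 (restock 17): 44 + 17 = 61
  Event 4 (restock 38): 61 + 38 = 99
  Event 5 (sale 21): sell min(21,99)=21. stock: 99 - 21 = 78. total_sold = 31
  Event 6 (sale 3): sell min(3,78)=3. stock: 78 - 3 = 75. total_sold = 34
  Event 7 (sale 20): sell min(20,75)=20. stock: 75 - 20 = 55. total_sold = 54
  Event 8 (sale 18): sell min(18,55)=18. stock: 55 - 18 = 37. total_sold = 72
Final: stock = 37, total_sold = 72

Stock never reaches 0.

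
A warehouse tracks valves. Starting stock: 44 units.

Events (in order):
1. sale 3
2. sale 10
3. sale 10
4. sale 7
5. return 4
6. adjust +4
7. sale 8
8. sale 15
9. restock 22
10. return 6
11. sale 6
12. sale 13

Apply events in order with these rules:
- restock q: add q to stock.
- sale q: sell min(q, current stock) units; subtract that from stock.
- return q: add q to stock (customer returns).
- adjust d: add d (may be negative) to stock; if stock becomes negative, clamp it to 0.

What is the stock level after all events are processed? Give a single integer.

Answer: 9

Derivation:
Processing events:
Start: stock = 44
  Event 1 (sale 3): sell min(3,44)=3. stock: 44 - 3 = 41. total_sold = 3
  Event 2 (sale 10): sell min(10,41)=10. stock: 41 - 10 = 31. total_sold = 13
  Event 3 (sale 10): sell min(10,31)=10. stock: 31 - 10 = 21. total_sold = 23
  Event 4 (sale 7): sell min(7,21)=7. stock: 21 - 7 = 14. total_sold = 30
  Event 5 (return 4): 14 + 4 = 18
  Event 6 (adjust +4): 18 + 4 = 22
  Event 7 (sale 8): sell min(8,22)=8. stock: 22 - 8 = 14. total_sold = 38
  Event 8 (sale 15): sell min(15,14)=14. stock: 14 - 14 = 0. total_sold = 52
  Event 9 (restock 22): 0 + 22 = 22
  Event 10 (return 6): 22 + 6 = 28
  Event 11 (sale 6): sell min(6,28)=6. stock: 28 - 6 = 22. total_sold = 58
  Event 12 (sale 13): sell min(13,22)=13. stock: 22 - 13 = 9. total_sold = 71
Final: stock = 9, total_sold = 71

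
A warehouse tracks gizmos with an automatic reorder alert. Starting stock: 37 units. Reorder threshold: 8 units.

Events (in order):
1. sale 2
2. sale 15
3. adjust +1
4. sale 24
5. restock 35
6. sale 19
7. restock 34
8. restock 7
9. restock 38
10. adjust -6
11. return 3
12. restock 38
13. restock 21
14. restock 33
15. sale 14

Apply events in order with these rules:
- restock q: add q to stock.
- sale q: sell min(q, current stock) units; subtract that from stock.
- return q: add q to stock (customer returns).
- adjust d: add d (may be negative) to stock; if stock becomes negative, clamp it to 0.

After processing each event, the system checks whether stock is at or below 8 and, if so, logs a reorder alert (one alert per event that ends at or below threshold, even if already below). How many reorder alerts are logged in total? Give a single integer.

Answer: 1

Derivation:
Processing events:
Start: stock = 37
  Event 1 (sale 2): sell min(2,37)=2. stock: 37 - 2 = 35. total_sold = 2
  Event 2 (sale 15): sell min(15,35)=15. stock: 35 - 15 = 20. total_sold = 17
  Event 3 (adjust +1): 20 + 1 = 21
  Event 4 (sale 24): sell min(24,21)=21. stock: 21 - 21 = 0. total_sold = 38
  Event 5 (restock 35): 0 + 35 = 35
  Event 6 (sale 19): sell min(19,35)=19. stock: 35 - 19 = 16. total_sold = 57
  Event 7 (restock 34): 16 + 34 = 50
  Event 8 (restock 7): 50 + 7 = 57
  Event 9 (restock 38): 57 + 38 = 95
  Event 10 (adjust -6): 95 + -6 = 89
  Event 11 (return 3): 89 + 3 = 92
  Event 12 (restock 38): 92 + 38 = 130
  Event 13 (restock 21): 130 + 21 = 151
  Event 14 (restock 33): 151 + 33 = 184
  Event 15 (sale 14): sell min(14,184)=14. stock: 184 - 14 = 170. total_sold = 71
Final: stock = 170, total_sold = 71

Checking against threshold 8:
  After event 1: stock=35 > 8
  After event 2: stock=20 > 8
  After event 3: stock=21 > 8
  After event 4: stock=0 <= 8 -> ALERT
  After event 5: stock=35 > 8
  After event 6: stock=16 > 8
  After event 7: stock=50 > 8
  After event 8: stock=57 > 8
  After event 9: stock=95 > 8
  After event 10: stock=89 > 8
  After event 11: stock=92 > 8
  After event 12: stock=130 > 8
  After event 13: stock=151 > 8
  After event 14: stock=184 > 8
  After event 15: stock=170 > 8
Alert events: [4]. Count = 1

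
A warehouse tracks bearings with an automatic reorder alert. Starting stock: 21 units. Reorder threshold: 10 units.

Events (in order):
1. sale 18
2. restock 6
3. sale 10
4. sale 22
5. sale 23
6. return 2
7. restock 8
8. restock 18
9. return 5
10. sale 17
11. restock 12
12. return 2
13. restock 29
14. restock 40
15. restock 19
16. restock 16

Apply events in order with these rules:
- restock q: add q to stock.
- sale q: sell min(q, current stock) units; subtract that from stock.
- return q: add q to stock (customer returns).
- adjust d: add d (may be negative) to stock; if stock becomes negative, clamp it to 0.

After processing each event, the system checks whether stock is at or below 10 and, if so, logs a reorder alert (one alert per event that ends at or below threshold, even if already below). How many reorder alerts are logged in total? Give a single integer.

Processing events:
Start: stock = 21
  Event 1 (sale 18): sell min(18,21)=18. stock: 21 - 18 = 3. total_sold = 18
  Event 2 (restock 6): 3 + 6 = 9
  Event 3 (sale 10): sell min(10,9)=9. stock: 9 - 9 = 0. total_sold = 27
  Event 4 (sale 22): sell min(22,0)=0. stock: 0 - 0 = 0. total_sold = 27
  Event 5 (sale 23): sell min(23,0)=0. stock: 0 - 0 = 0. total_sold = 27
  Event 6 (return 2): 0 + 2 = 2
  Event 7 (restock 8): 2 + 8 = 10
  Event 8 (restock 18): 10 + 18 = 28
  Event 9 (return 5): 28 + 5 = 33
  Event 10 (sale 17): sell min(17,33)=17. stock: 33 - 17 = 16. total_sold = 44
  Event 11 (restock 12): 16 + 12 = 28
  Event 12 (return 2): 28 + 2 = 30
  Event 13 (restock 29): 30 + 29 = 59
  Event 14 (restock 40): 59 + 40 = 99
  Event 15 (restock 19): 99 + 19 = 118
  Event 16 (restock 16): 118 + 16 = 134
Final: stock = 134, total_sold = 44

Checking against threshold 10:
  After event 1: stock=3 <= 10 -> ALERT
  After event 2: stock=9 <= 10 -> ALERT
  After event 3: stock=0 <= 10 -> ALERT
  After event 4: stock=0 <= 10 -> ALERT
  After event 5: stock=0 <= 10 -> ALERT
  After event 6: stock=2 <= 10 -> ALERT
  After event 7: stock=10 <= 10 -> ALERT
  After event 8: stock=28 > 10
  After event 9: stock=33 > 10
  After event 10: stock=16 > 10
  After event 11: stock=28 > 10
  After event 12: stock=30 > 10
  After event 13: stock=59 > 10
  After event 14: stock=99 > 10
  After event 15: stock=118 > 10
  After event 16: stock=134 > 10
Alert events: [1, 2, 3, 4, 5, 6, 7]. Count = 7

Answer: 7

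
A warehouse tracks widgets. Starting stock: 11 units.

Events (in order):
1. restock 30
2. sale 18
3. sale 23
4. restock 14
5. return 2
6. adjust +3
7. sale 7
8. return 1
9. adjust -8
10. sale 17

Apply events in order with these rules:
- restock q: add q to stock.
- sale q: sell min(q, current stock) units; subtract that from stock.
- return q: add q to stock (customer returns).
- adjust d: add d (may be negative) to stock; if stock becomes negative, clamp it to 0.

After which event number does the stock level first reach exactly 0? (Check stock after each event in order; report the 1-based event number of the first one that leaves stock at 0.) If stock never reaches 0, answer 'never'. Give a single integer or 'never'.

Answer: 3

Derivation:
Processing events:
Start: stock = 11
  Event 1 (restock 30): 11 + 30 = 41
  Event 2 (sale 18): sell min(18,41)=18. stock: 41 - 18 = 23. total_sold = 18
  Event 3 (sale 23): sell min(23,23)=23. stock: 23 - 23 = 0. total_sold = 41
  Event 4 (restock 14): 0 + 14 = 14
  Event 5 (return 2): 14 + 2 = 16
  Event 6 (adjust +3): 16 + 3 = 19
  Event 7 (sale 7): sell min(7,19)=7. stock: 19 - 7 = 12. total_sold = 48
  Event 8 (return 1): 12 + 1 = 13
  Event 9 (adjust -8): 13 + -8 = 5
  Event 10 (sale 17): sell min(17,5)=5. stock: 5 - 5 = 0. total_sold = 53
Final: stock = 0, total_sold = 53

First zero at event 3.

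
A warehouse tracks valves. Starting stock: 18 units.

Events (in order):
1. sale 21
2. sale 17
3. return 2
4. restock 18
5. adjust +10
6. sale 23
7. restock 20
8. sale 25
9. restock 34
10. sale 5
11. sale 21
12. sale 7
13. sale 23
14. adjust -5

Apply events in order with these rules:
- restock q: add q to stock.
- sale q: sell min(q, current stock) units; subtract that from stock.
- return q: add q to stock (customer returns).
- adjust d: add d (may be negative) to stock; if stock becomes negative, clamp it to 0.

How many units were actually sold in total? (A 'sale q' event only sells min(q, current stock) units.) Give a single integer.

Answer: 102

Derivation:
Processing events:
Start: stock = 18
  Event 1 (sale 21): sell min(21,18)=18. stock: 18 - 18 = 0. total_sold = 18
  Event 2 (sale 17): sell min(17,0)=0. stock: 0 - 0 = 0. total_sold = 18
  Event 3 (return 2): 0 + 2 = 2
  Event 4 (restock 18): 2 + 18 = 20
  Event 5 (adjust +10): 20 + 10 = 30
  Event 6 (sale 23): sell min(23,30)=23. stock: 30 - 23 = 7. total_sold = 41
  Event 7 (restock 20): 7 + 20 = 27
  Event 8 (sale 25): sell min(25,27)=25. stock: 27 - 25 = 2. total_sold = 66
  Event 9 (restock 34): 2 + 34 = 36
  Event 10 (sale 5): sell min(5,36)=5. stock: 36 - 5 = 31. total_sold = 71
  Event 11 (sale 21): sell min(21,31)=21. stock: 31 - 21 = 10. total_sold = 92
  Event 12 (sale 7): sell min(7,10)=7. stock: 10 - 7 = 3. total_sold = 99
  Event 13 (sale 23): sell min(23,3)=3. stock: 3 - 3 = 0. total_sold = 102
  Event 14 (adjust -5): 0 + -5 = 0 (clamped to 0)
Final: stock = 0, total_sold = 102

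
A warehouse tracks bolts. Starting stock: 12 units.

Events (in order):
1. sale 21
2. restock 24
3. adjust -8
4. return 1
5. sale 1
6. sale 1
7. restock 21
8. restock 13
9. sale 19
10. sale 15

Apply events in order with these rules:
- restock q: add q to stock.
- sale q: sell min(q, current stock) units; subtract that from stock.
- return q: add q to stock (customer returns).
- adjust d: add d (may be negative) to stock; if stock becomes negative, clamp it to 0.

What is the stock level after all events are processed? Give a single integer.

Processing events:
Start: stock = 12
  Event 1 (sale 21): sell min(21,12)=12. stock: 12 - 12 = 0. total_sold = 12
  Event 2 (restock 24): 0 + 24 = 24
  Event 3 (adjust -8): 24 + -8 = 16
  Event 4 (return 1): 16 + 1 = 17
  Event 5 (sale 1): sell min(1,17)=1. stock: 17 - 1 = 16. total_sold = 13
  Event 6 (sale 1): sell min(1,16)=1. stock: 16 - 1 = 15. total_sold = 14
  Event 7 (restock 21): 15 + 21 = 36
  Event 8 (restock 13): 36 + 13 = 49
  Event 9 (sale 19): sell min(19,49)=19. stock: 49 - 19 = 30. total_sold = 33
  Event 10 (sale 15): sell min(15,30)=15. stock: 30 - 15 = 15. total_sold = 48
Final: stock = 15, total_sold = 48

Answer: 15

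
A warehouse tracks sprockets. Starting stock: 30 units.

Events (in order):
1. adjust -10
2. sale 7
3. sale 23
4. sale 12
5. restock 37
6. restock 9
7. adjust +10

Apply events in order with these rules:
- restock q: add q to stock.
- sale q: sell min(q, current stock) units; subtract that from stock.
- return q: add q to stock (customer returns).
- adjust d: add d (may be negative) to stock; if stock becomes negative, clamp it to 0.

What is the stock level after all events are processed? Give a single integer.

Answer: 56

Derivation:
Processing events:
Start: stock = 30
  Event 1 (adjust -10): 30 + -10 = 20
  Event 2 (sale 7): sell min(7,20)=7. stock: 20 - 7 = 13. total_sold = 7
  Event 3 (sale 23): sell min(23,13)=13. stock: 13 - 13 = 0. total_sold = 20
  Event 4 (sale 12): sell min(12,0)=0. stock: 0 - 0 = 0. total_sold = 20
  Event 5 (restock 37): 0 + 37 = 37
  Event 6 (restock 9): 37 + 9 = 46
  Event 7 (adjust +10): 46 + 10 = 56
Final: stock = 56, total_sold = 20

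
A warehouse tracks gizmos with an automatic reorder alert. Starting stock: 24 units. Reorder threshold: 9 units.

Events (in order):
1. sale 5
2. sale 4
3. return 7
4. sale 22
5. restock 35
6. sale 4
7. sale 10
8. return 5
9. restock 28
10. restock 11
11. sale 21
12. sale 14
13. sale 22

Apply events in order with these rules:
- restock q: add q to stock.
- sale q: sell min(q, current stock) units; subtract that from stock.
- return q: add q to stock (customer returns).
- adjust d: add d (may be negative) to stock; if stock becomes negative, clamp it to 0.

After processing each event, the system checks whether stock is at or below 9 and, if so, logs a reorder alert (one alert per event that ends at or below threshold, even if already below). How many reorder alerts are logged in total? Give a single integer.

Processing events:
Start: stock = 24
  Event 1 (sale 5): sell min(5,24)=5. stock: 24 - 5 = 19. total_sold = 5
  Event 2 (sale 4): sell min(4,19)=4. stock: 19 - 4 = 15. total_sold = 9
  Event 3 (return 7): 15 + 7 = 22
  Event 4 (sale 22): sell min(22,22)=22. stock: 22 - 22 = 0. total_sold = 31
  Event 5 (restock 35): 0 + 35 = 35
  Event 6 (sale 4): sell min(4,35)=4. stock: 35 - 4 = 31. total_sold = 35
  Event 7 (sale 10): sell min(10,31)=10. stock: 31 - 10 = 21. total_sold = 45
  Event 8 (return 5): 21 + 5 = 26
  Event 9 (restock 28): 26 + 28 = 54
  Event 10 (restock 11): 54 + 11 = 65
  Event 11 (sale 21): sell min(21,65)=21. stock: 65 - 21 = 44. total_sold = 66
  Event 12 (sale 14): sell min(14,44)=14. stock: 44 - 14 = 30. total_sold = 80
  Event 13 (sale 22): sell min(22,30)=22. stock: 30 - 22 = 8. total_sold = 102
Final: stock = 8, total_sold = 102

Checking against threshold 9:
  After event 1: stock=19 > 9
  After event 2: stock=15 > 9
  After event 3: stock=22 > 9
  After event 4: stock=0 <= 9 -> ALERT
  After event 5: stock=35 > 9
  After event 6: stock=31 > 9
  After event 7: stock=21 > 9
  After event 8: stock=26 > 9
  After event 9: stock=54 > 9
  After event 10: stock=65 > 9
  After event 11: stock=44 > 9
  After event 12: stock=30 > 9
  After event 13: stock=8 <= 9 -> ALERT
Alert events: [4, 13]. Count = 2

Answer: 2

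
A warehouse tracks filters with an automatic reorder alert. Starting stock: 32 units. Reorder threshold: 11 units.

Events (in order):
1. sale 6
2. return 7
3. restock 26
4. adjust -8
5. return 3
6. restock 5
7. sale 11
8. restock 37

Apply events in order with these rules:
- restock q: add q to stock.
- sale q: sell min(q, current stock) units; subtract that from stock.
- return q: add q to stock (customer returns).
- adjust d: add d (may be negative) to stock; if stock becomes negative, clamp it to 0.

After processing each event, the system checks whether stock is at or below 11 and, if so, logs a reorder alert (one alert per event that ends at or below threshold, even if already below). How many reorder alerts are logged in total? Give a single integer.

Answer: 0

Derivation:
Processing events:
Start: stock = 32
  Event 1 (sale 6): sell min(6,32)=6. stock: 32 - 6 = 26. total_sold = 6
  Event 2 (return 7): 26 + 7 = 33
  Event 3 (restock 26): 33 + 26 = 59
  Event 4 (adjust -8): 59 + -8 = 51
  Event 5 (return 3): 51 + 3 = 54
  Event 6 (restock 5): 54 + 5 = 59
  Event 7 (sale 11): sell min(11,59)=11. stock: 59 - 11 = 48. total_sold = 17
  Event 8 (restock 37): 48 + 37 = 85
Final: stock = 85, total_sold = 17

Checking against threshold 11:
  After event 1: stock=26 > 11
  After event 2: stock=33 > 11
  After event 3: stock=59 > 11
  After event 4: stock=51 > 11
  After event 5: stock=54 > 11
  After event 6: stock=59 > 11
  After event 7: stock=48 > 11
  After event 8: stock=85 > 11
Alert events: []. Count = 0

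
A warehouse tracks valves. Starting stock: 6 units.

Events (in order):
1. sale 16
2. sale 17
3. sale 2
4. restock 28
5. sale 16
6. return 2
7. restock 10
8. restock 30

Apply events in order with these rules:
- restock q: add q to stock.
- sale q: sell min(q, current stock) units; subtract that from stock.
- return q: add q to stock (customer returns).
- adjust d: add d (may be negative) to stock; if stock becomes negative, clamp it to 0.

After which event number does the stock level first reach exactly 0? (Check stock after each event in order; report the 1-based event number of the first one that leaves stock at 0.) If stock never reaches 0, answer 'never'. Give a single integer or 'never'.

Processing events:
Start: stock = 6
  Event 1 (sale 16): sell min(16,6)=6. stock: 6 - 6 = 0. total_sold = 6
  Event 2 (sale 17): sell min(17,0)=0. stock: 0 - 0 = 0. total_sold = 6
  Event 3 (sale 2): sell min(2,0)=0. stock: 0 - 0 = 0. total_sold = 6
  Event 4 (restock 28): 0 + 28 = 28
  Event 5 (sale 16): sell min(16,28)=16. stock: 28 - 16 = 12. total_sold = 22
  Event 6 (return 2): 12 + 2 = 14
  Event 7 (restock 10): 14 + 10 = 24
  Event 8 (restock 30): 24 + 30 = 54
Final: stock = 54, total_sold = 22

First zero at event 1.

Answer: 1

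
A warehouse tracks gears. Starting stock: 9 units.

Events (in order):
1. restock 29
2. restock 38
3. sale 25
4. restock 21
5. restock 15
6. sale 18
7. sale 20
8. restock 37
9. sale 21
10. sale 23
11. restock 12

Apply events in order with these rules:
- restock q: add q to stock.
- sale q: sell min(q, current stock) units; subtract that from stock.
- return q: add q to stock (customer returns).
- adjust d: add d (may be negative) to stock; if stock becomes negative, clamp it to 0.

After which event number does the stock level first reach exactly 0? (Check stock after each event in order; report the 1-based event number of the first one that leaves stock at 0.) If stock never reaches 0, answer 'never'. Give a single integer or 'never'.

Processing events:
Start: stock = 9
  Event 1 (restock 29): 9 + 29 = 38
  Event 2 (restock 38): 38 + 38 = 76
  Event 3 (sale 25): sell min(25,76)=25. stock: 76 - 25 = 51. total_sold = 25
  Event 4 (restock 21): 51 + 21 = 72
  Event 5 (restock 15): 72 + 15 = 87
  Event 6 (sale 18): sell min(18,87)=18. stock: 87 - 18 = 69. total_sold = 43
  Event 7 (sale 20): sell min(20,69)=20. stock: 69 - 20 = 49. total_sold = 63
  Event 8 (restock 37): 49 + 37 = 86
  Event 9 (sale 21): sell min(21,86)=21. stock: 86 - 21 = 65. total_sold = 84
  Event 10 (sale 23): sell min(23,65)=23. stock: 65 - 23 = 42. total_sold = 107
  Event 11 (restock 12): 42 + 12 = 54
Final: stock = 54, total_sold = 107

Stock never reaches 0.

Answer: never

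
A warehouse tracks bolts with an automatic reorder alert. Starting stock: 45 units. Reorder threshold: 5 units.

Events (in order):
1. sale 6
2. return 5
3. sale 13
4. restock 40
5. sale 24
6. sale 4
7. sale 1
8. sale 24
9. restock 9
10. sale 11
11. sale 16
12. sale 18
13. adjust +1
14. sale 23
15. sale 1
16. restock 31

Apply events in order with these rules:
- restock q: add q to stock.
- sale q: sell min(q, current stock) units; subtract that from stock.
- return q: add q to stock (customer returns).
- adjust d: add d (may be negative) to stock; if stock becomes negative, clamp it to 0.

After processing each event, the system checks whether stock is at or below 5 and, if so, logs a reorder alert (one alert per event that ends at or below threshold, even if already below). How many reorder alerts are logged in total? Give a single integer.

Answer: 5

Derivation:
Processing events:
Start: stock = 45
  Event 1 (sale 6): sell min(6,45)=6. stock: 45 - 6 = 39. total_sold = 6
  Event 2 (return 5): 39 + 5 = 44
  Event 3 (sale 13): sell min(13,44)=13. stock: 44 - 13 = 31. total_sold = 19
  Event 4 (restock 40): 31 + 40 = 71
  Event 5 (sale 24): sell min(24,71)=24. stock: 71 - 24 = 47. total_sold = 43
  Event 6 (sale 4): sell min(4,47)=4. stock: 47 - 4 = 43. total_sold = 47
  Event 7 (sale 1): sell min(1,43)=1. stock: 43 - 1 = 42. total_sold = 48
  Event 8 (sale 24): sell min(24,42)=24. stock: 42 - 24 = 18. total_sold = 72
  Event 9 (restock 9): 18 + 9 = 27
  Event 10 (sale 11): sell min(11,27)=11. stock: 27 - 11 = 16. total_sold = 83
  Event 11 (sale 16): sell min(16,16)=16. stock: 16 - 16 = 0. total_sold = 99
  Event 12 (sale 18): sell min(18,0)=0. stock: 0 - 0 = 0. total_sold = 99
  Event 13 (adjust +1): 0 + 1 = 1
  Event 14 (sale 23): sell min(23,1)=1. stock: 1 - 1 = 0. total_sold = 100
  Event 15 (sale 1): sell min(1,0)=0. stock: 0 - 0 = 0. total_sold = 100
  Event 16 (restock 31): 0 + 31 = 31
Final: stock = 31, total_sold = 100

Checking against threshold 5:
  After event 1: stock=39 > 5
  After event 2: stock=44 > 5
  After event 3: stock=31 > 5
  After event 4: stock=71 > 5
  After event 5: stock=47 > 5
  After event 6: stock=43 > 5
  After event 7: stock=42 > 5
  After event 8: stock=18 > 5
  After event 9: stock=27 > 5
  After event 10: stock=16 > 5
  After event 11: stock=0 <= 5 -> ALERT
  After event 12: stock=0 <= 5 -> ALERT
  After event 13: stock=1 <= 5 -> ALERT
  After event 14: stock=0 <= 5 -> ALERT
  After event 15: stock=0 <= 5 -> ALERT
  After event 16: stock=31 > 5
Alert events: [11, 12, 13, 14, 15]. Count = 5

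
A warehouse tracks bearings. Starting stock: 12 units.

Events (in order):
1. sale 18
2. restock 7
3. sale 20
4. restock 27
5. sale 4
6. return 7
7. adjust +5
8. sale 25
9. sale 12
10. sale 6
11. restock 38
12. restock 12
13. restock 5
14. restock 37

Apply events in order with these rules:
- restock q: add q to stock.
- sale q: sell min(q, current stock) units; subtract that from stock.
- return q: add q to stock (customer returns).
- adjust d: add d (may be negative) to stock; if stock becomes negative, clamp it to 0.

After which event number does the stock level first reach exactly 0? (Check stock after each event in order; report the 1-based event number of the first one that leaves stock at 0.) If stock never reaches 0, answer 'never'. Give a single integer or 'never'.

Processing events:
Start: stock = 12
  Event 1 (sale 18): sell min(18,12)=12. stock: 12 - 12 = 0. total_sold = 12
  Event 2 (restock 7): 0 + 7 = 7
  Event 3 (sale 20): sell min(20,7)=7. stock: 7 - 7 = 0. total_sold = 19
  Event 4 (restock 27): 0 + 27 = 27
  Event 5 (sale 4): sell min(4,27)=4. stock: 27 - 4 = 23. total_sold = 23
  Event 6 (return 7): 23 + 7 = 30
  Event 7 (adjust +5): 30 + 5 = 35
  Event 8 (sale 25): sell min(25,35)=25. stock: 35 - 25 = 10. total_sold = 48
  Event 9 (sale 12): sell min(12,10)=10. stock: 10 - 10 = 0. total_sold = 58
  Event 10 (sale 6): sell min(6,0)=0. stock: 0 - 0 = 0. total_sold = 58
  Event 11 (restock 38): 0 + 38 = 38
  Event 12 (restock 12): 38 + 12 = 50
  Event 13 (restock 5): 50 + 5 = 55
  Event 14 (restock 37): 55 + 37 = 92
Final: stock = 92, total_sold = 58

First zero at event 1.

Answer: 1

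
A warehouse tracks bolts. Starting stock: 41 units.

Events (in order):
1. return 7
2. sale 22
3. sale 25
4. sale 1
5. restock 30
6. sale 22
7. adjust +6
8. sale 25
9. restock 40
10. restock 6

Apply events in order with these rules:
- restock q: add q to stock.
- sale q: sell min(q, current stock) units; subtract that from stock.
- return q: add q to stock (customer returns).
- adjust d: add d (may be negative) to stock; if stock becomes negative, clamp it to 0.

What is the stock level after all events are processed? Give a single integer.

Processing events:
Start: stock = 41
  Event 1 (return 7): 41 + 7 = 48
  Event 2 (sale 22): sell min(22,48)=22. stock: 48 - 22 = 26. total_sold = 22
  Event 3 (sale 25): sell min(25,26)=25. stock: 26 - 25 = 1. total_sold = 47
  Event 4 (sale 1): sell min(1,1)=1. stock: 1 - 1 = 0. total_sold = 48
  Event 5 (restock 30): 0 + 30 = 30
  Event 6 (sale 22): sell min(22,30)=22. stock: 30 - 22 = 8. total_sold = 70
  Event 7 (adjust +6): 8 + 6 = 14
  Event 8 (sale 25): sell min(25,14)=14. stock: 14 - 14 = 0. total_sold = 84
  Event 9 (restock 40): 0 + 40 = 40
  Event 10 (restock 6): 40 + 6 = 46
Final: stock = 46, total_sold = 84

Answer: 46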